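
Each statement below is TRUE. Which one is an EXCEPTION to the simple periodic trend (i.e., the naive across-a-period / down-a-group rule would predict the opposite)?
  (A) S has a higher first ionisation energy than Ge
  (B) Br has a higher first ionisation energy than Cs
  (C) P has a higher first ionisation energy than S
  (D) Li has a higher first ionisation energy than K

The general trend: first ionisation energy increases across a period and decreases down a group.
(A) S (period 3, group 16) vs Ge (period 4, group 14): the stated order agrees with the simple trend.
(B) Br (period 4, group 17) vs Cs (period 6, group 1): the stated order agrees with the simple trend.
(C) P (period 3, group 15) vs S (period 3, group 16): the stated order contradicts the simple trend.
(D) Li (period 2, group 1) vs K (period 4, group 1): the stated order agrees with the simple trend.
The exception is (C): S (3p⁴) ionizes more easily than half-filled P (3p³) because the paired 3p electron in S is pushed out by e⁻–e⁻ repulsion.

(C)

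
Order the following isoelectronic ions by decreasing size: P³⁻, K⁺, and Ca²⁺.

P³⁻ > K⁺ > Ca²⁺

All of these have 18 electrons, so size is governed by nuclear charge alone: the more protons, the stronger the pull on the same electron cloud, and the smaller the ion.
Nuclear charges: Ca²⁺ (Z=20), K⁺ (Z=19), P³⁻ (Z=15).
Largest to smallest: P³⁻ > K⁺ > Ca²⁺.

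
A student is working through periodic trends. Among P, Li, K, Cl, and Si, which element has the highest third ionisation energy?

After 2 electrons have been removed, what remains? P²⁺ still has 3 valence electrons; Li²⁺ is already 1 electron into the core; K²⁺ is already 1 electron into the core; Cl²⁺ still has 5 valence electrons; Si²⁺ still has 2 valence electrons.
Breaking into a closed-shell core is much more expensive than removing a leftover valence electron — K and Li have the largest IE_3 here.
Valence configurations: P²⁺ [Ne]3s²3p¹, Cl²⁺ [Ne]3s²3p³, Si²⁺ [Ne]3s².
P²⁺ loses a lone 3p electron whereas Si²⁺ must break into a filled 3s² pair, so IE_3(Si) > IE_3(P) even though P has the higher nuclear charge.
The numbers (kJ/mol): P 2914, Li 11815, K 4420, Cl 3822, Si 3232.
So the third ionization energies run P < Si < Cl < K < Li.

Li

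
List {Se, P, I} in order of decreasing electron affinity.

I, Se, P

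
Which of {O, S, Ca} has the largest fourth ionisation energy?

Consider each +3 ion: O³⁺ still has 3 valence electrons; S³⁺ still has 3 valence electrons; Ca³⁺ is already 1 electron into the core.
Usually core removal costs more than valence removal, but here the competition is close: a tightly held n=2 valence electron can cost more to remove than an n=3 core electron, so the actual values have to decide it.
Valence configurations: O³⁺ [He]2s²2p¹, S³⁺ [Ne]3s²3p¹.
Approximate IE_4 values (kJ/mol): O 7469, S 4556, Ca 6491.
Overall IE_4 order: S < Ca < O.

O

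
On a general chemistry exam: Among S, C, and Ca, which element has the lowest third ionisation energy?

S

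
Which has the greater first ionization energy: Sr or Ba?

Sr is in period 5, group 2; Ba is in period 6, group 2.
First ionization energy rises across a period (greater Z_eff holds electrons more tightly) and falls down a group (valence electrons are farther from the nucleus).
All are in group 2, so first ionization energy increases up the group.
So Sr has the greater first ionization energy (Sr > Ba).

Sr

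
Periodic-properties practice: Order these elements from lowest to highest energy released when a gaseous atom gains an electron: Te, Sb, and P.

P < Sb < Te

P is in period 3, group 15; Sb is in period 5, group 15; Te is in period 5, group 16.
Electron affinity generally becomes more exothermic across a period toward the halogens and less exothermic down a group.
Here both period and group differ, so the two effects have to be weighed against each other.
Sb > P: this pair runs against the simple trend — see the exception note.
Te > Sb: Te lies to the right of Sb in period 5, so the across-period effect alone puts Te higher.
Note the exception: Sb has a higher electron affinity than P, contrary to the simple trend — both are half-filled np³, but the pairing/repulsion penalty for the added electron shrinks as the p orbitals become larger and more diffuse down the group, and for Sb that outweighs the weaker nuclear attraction.
For reference (kJ/mol): P 72, Sb 103, Te 190.
So from lowest to highest: P < Sb < Te.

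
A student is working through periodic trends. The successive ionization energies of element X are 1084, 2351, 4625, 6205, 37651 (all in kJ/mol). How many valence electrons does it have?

4

Look for the largest jump between consecutive ionization energies: IE5/IE4 ≈ 6.1, far larger than any earlier ratio.
That jump marks the point where a core electron is being removed. So the atom has 4 valence electrons.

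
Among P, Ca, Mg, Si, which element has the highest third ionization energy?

Mg

The third ionization energy removes an electron from the +2 ion. For each element: P²⁺ still has 3 valence electrons; Ca²⁺ is the bare [Ar] core; Mg²⁺ is the bare [Ne] core; Si²⁺ still has 2 valence electrons.
Pulling an electron out of a noble-gas core costs far more than removing a remaining valence electron, so Ca and Mg sit at the high end of IE_3.
Valence configurations: P²⁺ [Ne]3s²3p¹, Si²⁺ [Ne]3s².
P²⁺ loses a lone 3p electron whereas Si²⁺ must break into a filled 3s² pair, so IE_3(Si) > IE_3(P) even though P has the higher nuclear charge.
Tabulated IE_3 (kJ/mol): P 2914, Ca 4912, Mg 7733, Si 3232.
So the third ionization energies run P < Si < Ca < Mg.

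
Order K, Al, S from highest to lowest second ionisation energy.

After 1 electron has been removed, what remains? K⁺ is the bare [Ar] core; Al⁺ still has 2 valence electrons; S⁺ still has 5 valence electrons.
Pulling an electron out of a noble-gas core costs far more than removing a remaining valence electron, so K sits at the high end of IE_2.
Valence configurations: Al⁺ [Ne]3s², S⁺ [Ne]3s²3p³.
The numbers (kJ/mol): K 3052, Al 1817, S 2252.
So the second ionization energies run Al < S < K.

K > S > Al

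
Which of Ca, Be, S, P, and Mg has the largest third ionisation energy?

Be

The third ionization energy removes an electron from the +2 ion. For each element: Ca²⁺ is the bare [Ar] core; Be²⁺ is the bare [He] core; S²⁺ still has 4 valence electrons; P²⁺ still has 3 valence electrons; Mg²⁺ is the bare [Ne] core.
Core electrons are held far more tightly than valence electrons, so Ca, Mg and Be top the IE_3 order.
Valence configurations: S²⁺ [Ne]3s²3p², P²⁺ [Ne]3s²3p¹.
Tabulated IE_3 (kJ/mol): Ca 4912, Be 14849, S 3357, P 2914, Mg 7733.
So the third ionization energies run P < S < Ca < Mg < Be.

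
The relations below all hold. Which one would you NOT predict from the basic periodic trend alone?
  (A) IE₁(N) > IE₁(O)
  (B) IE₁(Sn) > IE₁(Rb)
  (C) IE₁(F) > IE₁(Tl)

(A)

The general trend: IE₁ increases across a period and decreases down a group.
(A) N (period 2, group 15) vs O (period 2, group 16): the stated order contradicts the simple trend.
(B) Sn (period 5, group 14) vs Rb (period 5, group 1): the stated order agrees with the simple trend.
(C) F (period 2, group 17) vs Tl (period 6, group 13): the stated order agrees with the simple trend.
The exception is (A): pairing an electron in O's 2p⁴ costs repulsion energy, so O ionizes more easily than half-filled N (2p³).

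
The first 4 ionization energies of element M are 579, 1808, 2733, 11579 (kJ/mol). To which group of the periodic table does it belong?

Group 13

Look for the largest jump between consecutive ionization energies: IE4/IE3 ≈ 4.2, far larger than any earlier ratio.
That jump marks the point where a core electron is being removed. So the atom has 3 valence electrons.
A main-group element with 3 valence electrons is in group 13.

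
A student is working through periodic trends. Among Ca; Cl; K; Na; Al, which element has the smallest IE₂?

Ca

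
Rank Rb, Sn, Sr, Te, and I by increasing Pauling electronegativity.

Rb, Sr, Sn, Te, I

Rb is in period 5, group 1; Sr is in period 5, group 2; Sn is in period 5, group 14; Te is in period 5, group 16; I is in period 5, group 17.
Electronegativity increases across a period and decreases down a group, tracking effective nuclear charge and atomic size.
All lie in period 5, so electronegativity increases left to right.
So from lowest to highest: Rb < Sr < Sn < Te < I.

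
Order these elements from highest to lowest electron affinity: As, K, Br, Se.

Br > Se > As > K

K is in period 4, group 1; As is in period 4, group 15; Se is in period 4, group 16; Br is in period 4, group 17.
Adding an electron releases more energy for atoms nearer the top right (short of the noble gases).
All lie in period 4, so electron affinity increases left to right.
So from highest to lowest: Br > Se > As > K.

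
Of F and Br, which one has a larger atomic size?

Br

F is in period 2, group 17; Br is in period 4, group 17.
Moving right in a period, electrons are added to the same shell under a stronger nuclear pull, so atoms get smaller; moving down, a new shell is opened and atoms get larger.
All are in group 17, so atomic radius increases down the group.
So Br has the larger atomic size (Br > F).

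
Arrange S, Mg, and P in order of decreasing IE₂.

IE_2 is the cost of taking one more electron from the +1 cation: S⁺ still has 5 valence electrons; Mg⁺ still has 1 valence electron; P⁺ still has 4 valence electrons.
All are still removing valence electrons, so compare the +1 ions as you would atoms: IE_2 generally rises across a period (higher Z_eff) and falls down a group (larger shell), subject to the usual subshell exceptions.
Valence configurations: S⁺ [Ne]3s²3p³, Mg⁺ [Ne]3s¹, P⁺ [Ne]3s²3p².
Tabulated IE_2 (kJ/mol): S 2252, Mg 1451, P 1907.
Putting it together, IE_2: Mg < P < S.

S > P > Mg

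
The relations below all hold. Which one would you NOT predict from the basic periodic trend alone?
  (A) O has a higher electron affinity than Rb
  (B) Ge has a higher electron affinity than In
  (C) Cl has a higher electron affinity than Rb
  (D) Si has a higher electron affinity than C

(D)

The general trend: electron affinity increases across a period and decreases down a group.
(A) O (period 2, group 16) vs Rb (period 5, group 1): the stated order agrees with the simple trend.
(B) Ge (period 4, group 14) vs In (period 5, group 13): the stated order agrees with the simple trend.
(C) Cl (period 3, group 17) vs Rb (period 5, group 1): the stated order agrees with the simple trend.
(D) Si (period 3, group 14) vs C (period 2, group 14): the stated order contradicts the simple trend.
The exception is (D): Si's larger, more diffuse 3p orbitals accept an added electron slightly more readily than C's compact 2p.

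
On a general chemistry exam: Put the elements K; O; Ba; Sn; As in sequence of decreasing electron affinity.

O > Sn > As > K > Ba

O is in period 2, group 16; K is in period 4, group 1; As is in period 4, group 15; Sn is in period 5, group 14; Ba is in period 6, group 2.
Electron affinity generally becomes more exothermic across a period toward the halogens and less exothermic down a group.
These span different periods and groups, so the two trends combine.
K > Ba: the two effects oppose for this pair; the down-group effect wins (48 vs 14 kJ/mol).
As > K: As lies to the right of K in period 4, so the across-period effect alone puts As higher.
Sn > As: this pair runs against the simple trend — see the exception note.
O > Sn: relative to Sn, both the across-period and down-group shifts push O's electron affinity up.
Note the exception: Sn has a higher electron affinity than As, contrary to the simple trend — adding an electron to As's half-filled np³ subshell costs electron-pairing energy.
Tabulated electron affinity (kJ/mol): O 141, K 48, As 78, Sn 107, Ba 14.
So from highest to lowest: O > Sn > As > K > Ba.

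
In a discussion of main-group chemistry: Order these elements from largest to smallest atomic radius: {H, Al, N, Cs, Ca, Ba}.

H is in period 1, group 1; N is in period 2, group 15; Al is in period 3, group 13; Ca is in period 4, group 2; Cs is in period 6, group 1; Ba is in period 6, group 2.
Atomic radius shrinks across a period as nuclear charge pulls the same shell inward, and grows down a group as new shells are added.
Neither a single period nor a single group — weigh both effects.
N > H: the two effects oppose for this pair; the down-group effect wins (71 vs 32 pm).
Al > N: relative to N, both the across-period and down-group shifts push Al's atomic radius up.
Ca > Al: relative to Al, both the across-period and down-group shifts push Ca's atomic radius up.
Ba > Ca: Ba sits below Ca in group 2, so the down-group effect alone puts Ba larger.
Cs > Ba: both are in period 6; the period trend gives Cs the larger value.
Tabulated atomic radius (pm): H 32, N 71, Al 126, Ca 171, Cs 232, Ba 196.
So from largest to smallest: Cs > Ba > Ca > Al > N > H.

Cs > Ba > Ca > Al > N > H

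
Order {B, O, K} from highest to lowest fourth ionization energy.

B > O > K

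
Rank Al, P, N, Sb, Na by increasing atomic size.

N is in period 2, group 15; Na is in period 3, group 1; Al is in period 3, group 13; P is in period 3, group 15; Sb is in period 5, group 15.
Moving right in a period, electrons are added to the same shell under a stronger nuclear pull, so atoms get smaller; moving down, a new shell is opened and atoms get larger.
Here both period and group differ, so the two effects have to be weighed against each other.
P > N: P sits below N in group 15, so the down-group effect alone puts P larger.
Al > P: both are in period 3; the period trend gives Al the larger value.
Sb > Al: period and group pull opposite ways; the down-group shift dominates (140 vs 126 pm).
Na > Sb: period and group pull opposite ways; the across-period shift dominates (155 vs 140 pm).
Approximate values (pm): N 71, Na 155, Al 126, P 111, Sb 140.
So from smallest to largest: N < P < Al < Sb < Na.

N < P < Al < Sb < Na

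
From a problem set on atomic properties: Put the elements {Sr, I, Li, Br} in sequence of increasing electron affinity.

Atoms with high Z_eff and room in the valence shell (especially the halogens) have the most exothermic electron affinities.
These span different periods and groups, so the two trends combine.
Li > Sr: period and group pull opposite ways; the down-group shift dominates (60 vs 5 kJ/mol).
I > Li: the two effects oppose for this pair; the across-period effect wins (295 vs 60 kJ/mol).
Br > I: they share group 17; the group trend gives Br the larger value.
Approximate values (kJ/mol): Li 60, Br 325, Sr 5, I 295.
So from lowest to highest: Sr < Li < I < Br.

Sr < Li < I < Br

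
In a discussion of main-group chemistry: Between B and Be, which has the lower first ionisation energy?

Be is in period 2, group 2; B is in period 2, group 13.
Across a period the outer electron is held more tightly (higher IE₁); down a group it sits in a higher shell, more shielded, and comes off more easily.
All lie in period 2; the across-period trend (first ionization energy increases left to right) applies, with the exception below.
Note the exception: Be has a higher first ionization energy than B, contrary to the simple trend — removing B's lone 2p electron is easier than breaking Be's filled 2s².
For reference (kJ/mol): Be 900, B 801.
So B has the lower first ionisation energy (B < Be).

B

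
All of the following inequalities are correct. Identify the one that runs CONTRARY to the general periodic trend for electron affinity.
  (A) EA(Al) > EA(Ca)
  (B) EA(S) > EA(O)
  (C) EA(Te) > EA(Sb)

(B)

The general trend: electron affinity increases across a period and decreases down a group.
(A) Al (period 3, group 13) vs Ca (period 4, group 2): the stated order agrees with the simple trend.
(B) S (period 3, group 16) vs O (period 2, group 16): the stated order contradicts the simple trend.
(C) Te (period 5, group 16) vs Sb (period 5, group 15): the stated order agrees with the simple trend.
The exception is (B): the compact 2p subshell of O repels the added electron more than S's larger 3p does.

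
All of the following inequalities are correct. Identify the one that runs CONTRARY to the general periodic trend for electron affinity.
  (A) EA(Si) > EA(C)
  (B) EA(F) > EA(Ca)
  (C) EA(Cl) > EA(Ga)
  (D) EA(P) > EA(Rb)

(A)

The general trend: electron affinity increases across a period and decreases down a group.
(A) Si (period 3, group 14) vs C (period 2, group 14): the stated order contradicts the simple trend.
(B) F (period 2, group 17) vs Ca (period 4, group 2): the stated order agrees with the simple trend.
(C) Cl (period 3, group 17) vs Ga (period 4, group 13): the stated order agrees with the simple trend.
(D) P (period 3, group 15) vs Rb (period 5, group 1): the stated order agrees with the simple trend.
The exception is (A): Si's larger, more diffuse 3p orbitals accept an added electron slightly more readily than C's compact 2p.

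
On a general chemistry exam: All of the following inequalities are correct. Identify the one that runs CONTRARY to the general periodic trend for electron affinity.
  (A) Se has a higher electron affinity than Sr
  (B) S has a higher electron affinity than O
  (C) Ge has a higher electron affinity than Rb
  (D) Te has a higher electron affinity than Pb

(B)

The general trend: electron affinity increases across a period and decreases down a group.
(A) Se (period 4, group 16) vs Sr (period 5, group 2): the stated order agrees with the simple trend.
(B) S (period 3, group 16) vs O (period 2, group 16): the stated order contradicts the simple trend.
(C) Ge (period 4, group 14) vs Rb (period 5, group 1): the stated order agrees with the simple trend.
(D) Te (period 5, group 16) vs Pb (period 6, group 14): the stated order agrees with the simple trend.
The exception is (B): the compact 2p subshell of O repels the added electron more than S's larger 3p does.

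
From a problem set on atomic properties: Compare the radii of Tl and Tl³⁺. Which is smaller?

Tl³⁺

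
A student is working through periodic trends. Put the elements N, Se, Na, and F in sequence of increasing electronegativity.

Na < Se < N < F

N is in period 2, group 15; F is in period 2, group 17; Na is in period 3, group 1; Se is in period 4, group 16.
Electronegativity increases across a period and decreases down a group, tracking effective nuclear charge and atomic size.
These span different periods and groups, so the two trends combine.
Se > Na: the two effects oppose for this pair; the across-period effect wins (2.55 vs 0.93).
N > Se: the two effects oppose for this pair; the down-group effect wins (3.04 vs 2.55).
F > N: both are in period 2; the period trend gives F the larger value.
For reference (Pauling): N 3.04, F 3.98, Na 0.93, Se 2.55.
So from lowest to highest: Na < Se < N < F.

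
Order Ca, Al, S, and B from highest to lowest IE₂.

B > S > Al > Ca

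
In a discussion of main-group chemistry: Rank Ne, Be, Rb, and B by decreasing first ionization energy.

Ne > Be > B > Rb

First ionization energy rises across a period (greater Z_eff holds electrons more tightly) and falls down a group (valence electrons are farther from the nucleus).
These span different periods and groups, so the two trends combine.
B > Rb: relative to Rb, both the across-period and down-group shifts push B's first ionization energy up.
Be > B: this pair runs against the simple trend — see the exception note.
Ne > Be: Ne lies to the right of Be in period 2, so the across-period effect alone puts Ne higher.
Note the exception: Be has a higher first ionization energy than B, contrary to the simple trend — removing B's lone 2p electron is easier than breaking Be's filled 2s².
For reference (kJ/mol): Be 900, B 801, Ne 2081, Rb 403.
So from highest to lowest: Ne > Be > B > Rb.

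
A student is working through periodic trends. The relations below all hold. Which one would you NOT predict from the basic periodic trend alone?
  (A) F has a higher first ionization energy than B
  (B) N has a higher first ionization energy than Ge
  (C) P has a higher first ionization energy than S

The general trend: first ionization energy increases across a period and decreases down a group.
(A) F (period 2, group 17) vs B (period 2, group 13): the stated order agrees with the simple trend.
(B) N (period 2, group 15) vs Ge (period 4, group 14): the stated order agrees with the simple trend.
(C) P (period 3, group 15) vs S (period 3, group 16): the stated order contradicts the simple trend.
The exception is (C): S (3p⁴) ionizes more easily than half-filled P (3p³) because the paired 3p electron in S is pushed out by e⁻–e⁻ repulsion.

(C)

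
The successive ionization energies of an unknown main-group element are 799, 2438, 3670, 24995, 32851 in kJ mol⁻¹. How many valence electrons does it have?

3

Look for the largest jump between consecutive ionization energies: IE4/IE3 ≈ 6.8, far larger than any earlier ratio.
That jump marks the point where a core electron is being removed. So the atom has 3 valence electrons.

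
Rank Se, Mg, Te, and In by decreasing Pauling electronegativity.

Mg is in period 3, group 2; Se is in period 4, group 16; In is in period 5, group 13; Te is in period 5, group 16.
Smaller atoms with higher effective nuclear charge are more electronegative.
Neither a single period nor a single group — weigh both effects.
In > Mg: period and group pull opposite ways; the across-period shift dominates (1.78 vs 1.31).
Te > In: both are in period 5; the period trend gives Te the larger value.
Se > Te: Se sits above Te in group 16, so the down-group effect alone puts Se higher.
Tabulated electronegativity (Pauling): Mg 1.31, Se 2.55, In 1.78, Te 2.10.
So from highest to lowest: Se > Te > In > Mg.

Se > Te > In > Mg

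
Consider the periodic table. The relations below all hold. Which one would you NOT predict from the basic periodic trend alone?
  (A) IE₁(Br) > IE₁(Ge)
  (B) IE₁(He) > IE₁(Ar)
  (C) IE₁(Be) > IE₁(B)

(C)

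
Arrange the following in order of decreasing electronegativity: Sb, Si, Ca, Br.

Br > Sb > Si > Ca

Si is in period 3, group 14; Ca is in period 4, group 2; Br is in period 4, group 17; Sb is in period 5, group 15.
EN rises left→right (higher Z_eff, smaller atoms) and falls top→bottom (larger, more shielded atoms).
Here both period and group differ, so the two effects have to be weighed against each other.
Si > Ca: both effects reinforce here, so Si is clearly the higher of the two.
Sb > Si: period and group pull opposite ways; the across-period shift dominates (2.05 vs 1.90).
Br > Sb: relative to Sb, both the across-period and down-group shifts push Br's electronegativity up.
For reference (Pauling): Si 1.90, Ca 1.00, Br 2.96, Sb 2.05.
So from highest to lowest: Br > Sb > Si > Ca.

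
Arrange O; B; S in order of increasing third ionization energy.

S < B < O

IE_3 is the cost of taking one more electron from the +2 cation: O²⁺ still has 4 valence electrons; B²⁺ still has 1 valence electron; S²⁺ still has 4 valence electrons.
All are still removing valence electrons, so compare the +2 ions as you would atoms: IE_3 generally rises across a period (higher Z_eff) and falls down a group (larger shell), subject to the usual subshell exceptions.
Valence configurations: O²⁺ [He]2s²2p², B²⁺ [He]2s¹, S²⁺ [Ne]3s²3p².
The numbers (kJ/mol): O 5300, B 3660, S 3357.
Putting it together, IE_3: S < B < O.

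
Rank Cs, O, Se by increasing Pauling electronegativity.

Atoms toward the upper right of the periodic table pull bonding electrons most strongly.
Neither a single period nor a single group — weigh both effects.
Se > Cs: both effects reinforce here, so Se is clearly the higher of the two.
O > Se: they share group 16; the group trend gives O the larger value.
Approximate values (Pauling): O 3.44, Se 2.55, Cs 0.79.
So from lowest to highest: Cs < Se < O.

Cs, Se, O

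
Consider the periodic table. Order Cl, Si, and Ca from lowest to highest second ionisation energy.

After 1 electron has been removed, what remains? Cl⁺ still has 6 valence electrons; Si⁺ still has 3 valence electrons; Ca⁺ still has 1 valence electron.
All are still removing valence electrons, so compare the +1 ions as you would atoms: IE_2 generally rises across a period (higher Z_eff) and falls down a group (larger shell), subject to the usual subshell exceptions.
Valence configurations: Cl⁺ [Ne]3s²3p⁴, Si⁺ [Ne]3s²3p¹, Ca⁺ [Ar]4s¹.
The numbers (kJ/mol): Cl 2298, Si 1577, Ca 1145.
Overall IE_2 order: Ca < Si < Cl.

Ca < Si < Cl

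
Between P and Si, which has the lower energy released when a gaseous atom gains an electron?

P

Si is in period 3, group 14; P is in period 3, group 15.
EA tends to increase across a period and decrease down a group, though the pattern is less regular than for IE or radius.
All lie in period 3; the across-period trend (electron affinity increases left to right) applies, with the exception below.
Note the exception: Si has a higher electron affinity than P, contrary to the simple trend — adding an electron to P's half-filled 3p³ is unfavourable, so Si (3p²) has the more exothermic EA.
Tabulated electron affinity (kJ/mol): Si 134, P 72.
So P has the lower energy released when a gaseous atom gains an electron (P < Si).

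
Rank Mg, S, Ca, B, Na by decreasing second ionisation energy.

Na > B > S > Mg > Ca

After 1 electron has been removed, what remains? Mg⁺ still has 1 valence electron; S⁺ still has 5 valence electrons; Ca⁺ still has 1 valence electron; B⁺ still has 2 valence electrons; Na⁺ is the bare [Ne] core.
Core electrons are held far more tightly than valence electrons, so Na tops the IE_2 order.
Valence configurations: Mg⁺ [Ne]3s¹, S⁺ [Ne]3s²3p³, Ca⁺ [Ar]4s¹, B⁺ [He]2s².
Approximate IE_2 values (kJ/mol): Mg 1451, S 2252, Ca 1145, B 2427, Na 4562.
Hence IE_2: Ca < Mg < S < B < Na.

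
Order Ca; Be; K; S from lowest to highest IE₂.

Ca < Be < S < K

Consider each +1 ion: Ca⁺ still has 1 valence electron; Be⁺ still has 1 valence electron; K⁺ is the bare [Ar] core; S⁺ still has 5 valence electrons.
Pulling an electron out of a noble-gas core costs far more than removing a remaining valence electron, so K sits at the high end of IE_2.
Valence configurations: Ca⁺ [Ar]4s¹, Be⁺ [He]2s¹, S⁺ [Ne]3s²3p³.
Approximate IE_2 values (kJ/mol): Ca 1145, Be 1757, K 3052, S 2252.
Putting it together, IE_2: Ca < Be < S < K.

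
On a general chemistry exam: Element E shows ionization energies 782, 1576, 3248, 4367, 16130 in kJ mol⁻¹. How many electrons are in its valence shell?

Look for the largest jump between consecutive ionization energies: IE5/IE4 ≈ 3.7, far larger than any earlier ratio.
That jump marks the point where a core electron is being removed. So the atom has 4 valence electrons.

4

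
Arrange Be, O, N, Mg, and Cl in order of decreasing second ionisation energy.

O > N > Cl > Be > Mg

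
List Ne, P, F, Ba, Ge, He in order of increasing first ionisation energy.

He is in period 1, group 18; F is in period 2, group 17; Ne is in period 2, group 18; P is in period 3, group 15; Ge is in period 4, group 14; Ba is in period 6, group 2.
First ionization energy rises across a period (greater Z_eff holds electrons more tightly) and falls down a group (valence electrons are farther from the nucleus).
These span different periods and groups, so the two trends combine.
Ge > Ba: relative to Ba, both the across-period and down-group shifts push Ge's first ionization energy up.
P > Ge: both effects reinforce here, so P is clearly the higher of the two.
F > P: both effects reinforce here, so F is clearly the higher of the two.
Ne > F: both are in period 2; the period trend gives Ne the larger value.
He > Ne: they share group 18; the group trend gives He the larger value.
Approximate values (kJ/mol): He 2372, F 1681, Ne 2081, P 1012, Ge 762, Ba 503.
So from lowest to highest: Ba < Ge < P < F < Ne < He.

Ba < Ge < P < F < Ne < He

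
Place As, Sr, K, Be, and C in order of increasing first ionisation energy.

Across a period the outer electron is held more tightly (higher IE₁); down a group it sits in a higher shell, more shielded, and comes off more easily.
Here both period and group differ, so the two effects have to be weighed against each other.
Sr > K: the two effects oppose for this pair; the across-period effect wins (550 vs 419 kJ/mol).
Be > Sr: Be sits above Sr in group 2, so the down-group effect alone puts Be higher.
As > Be: the two effects oppose for this pair; the across-period effect wins (947 vs 900 kJ/mol).
C > As: period and group pull opposite ways; the down-group shift dominates (1086 vs 947 kJ/mol).
Tabulated first ionization energy (kJ/mol): Be 900, C 1086, K 419, As 947, Sr 550.
So from lowest to highest: K < Sr < Be < As < C.

K < Sr < Be < As < C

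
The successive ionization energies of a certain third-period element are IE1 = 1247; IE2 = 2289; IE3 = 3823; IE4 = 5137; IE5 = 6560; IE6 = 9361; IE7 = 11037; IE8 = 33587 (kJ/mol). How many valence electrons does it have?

7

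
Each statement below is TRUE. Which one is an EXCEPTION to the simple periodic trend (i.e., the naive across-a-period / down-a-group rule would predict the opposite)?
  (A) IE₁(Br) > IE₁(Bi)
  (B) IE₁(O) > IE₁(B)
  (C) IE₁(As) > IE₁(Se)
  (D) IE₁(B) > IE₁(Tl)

(C)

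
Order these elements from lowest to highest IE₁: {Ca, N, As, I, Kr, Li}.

Li is in period 2, group 1; N is in period 2, group 15; Ca is in period 4, group 2; As is in period 4, group 15; Kr is in period 4, group 18; I is in period 5, group 17.
Across a period the outer electron is held more tightly (higher IE₁); down a group it sits in a higher shell, more shielded, and comes off more easily.
Neither a single period nor a single group — weigh both effects.
Ca > Li: the two effects oppose for this pair; the across-period effect wins (590 vs 520 kJ/mol).
As > Ca: both are in period 4; the period trend gives As the larger value.
I > As: period and group pull opposite ways; the across-period shift dominates (1008 vs 947 kJ/mol).
Kr > I: both effects reinforce here, so Kr is clearly the higher of the two.
N > Kr: the two effects oppose for this pair; the down-group effect wins (1402 vs 1351 kJ/mol).
Approximate values (kJ/mol): Li 520, N 1402, Ca 590, As 947, Kr 1351, I 1008.
So from lowest to highest: Li < Ca < As < I < Kr < N.

Li < Ca < As < I < Kr < N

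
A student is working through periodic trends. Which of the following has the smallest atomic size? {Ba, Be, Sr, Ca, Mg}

Be

Be is in period 2, group 2; Mg is in period 3, group 2; Ca is in period 4, group 2; Sr is in period 5, group 2; Ba is in period 6, group 2.
Radius decreases left→right (rising Z_eff, same n) and increases top→bottom (higher n).
All are in group 2, so atomic radius increases down the group.
The smallest atomic size among these belongs to Be.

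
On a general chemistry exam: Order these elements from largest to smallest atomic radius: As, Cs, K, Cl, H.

H is in period 1, group 1; Cl is in period 3, group 17; K is in period 4, group 1; As is in period 4, group 15; Cs is in period 6, group 1.
Radius decreases left→right (rising Z_eff, same n) and increases top→bottom (higher n).
Neither a single period nor a single group — weigh both effects.
Cl > H: period and group pull opposite ways; the down-group shift dominates (99 vs 32 pm).
As > Cl: both effects reinforce here, so As is clearly the larger of the two.
K > As: K lies to the left of As in period 4, so the across-period effect alone puts K larger.
Cs > K: Cs sits below K in group 1, so the down-group effect alone puts Cs larger.
Tabulated atomic radius (pm): H 32, Cl 99, K 196, As 121, Cs 232.
So from largest to smallest: Cs > K > As > Cl > H.

Cs, K, As, Cl, H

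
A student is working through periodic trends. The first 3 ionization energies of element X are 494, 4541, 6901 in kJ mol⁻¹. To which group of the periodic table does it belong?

Look for the largest jump between consecutive ionization energies: IE2/IE1 ≈ 9.2, far larger than any earlier ratio.
That jump marks the point where a core electron is being removed. So the atom has 1 valence electron.
A main-group element with 1 valence electron is in group 1.

Group 1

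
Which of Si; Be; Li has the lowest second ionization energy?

After 1 electron has been removed, what remains? Si⁺ still has 3 valence electrons; Be⁺ still has 1 valence electron; Li⁺ is the bare [He] core.
Core electrons are held far more tightly than valence electrons, so Li tops the IE_2 order.
Valence configurations: Si⁺ [Ne]3s²3p¹, Be⁺ [He]2s¹.
Approximate IE_2 values (kJ/mol): Si 1577, Be 1757, Li 7298.
So the second ionization energies run Si < Be < Li.

Si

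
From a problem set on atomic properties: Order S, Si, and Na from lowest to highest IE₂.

Consider each +1 ion: S⁺ still has 5 valence electrons; Si⁺ still has 3 valence electrons; Na⁺ is the bare [Ne] core.
Pulling an electron out of a noble-gas core costs far more than removing a remaining valence electron, so Na sits at the high end of IE_2.
Valence configurations: S⁺ [Ne]3s²3p³, Si⁺ [Ne]3s²3p¹.
Tabulated IE_2 (kJ/mol): S 2252, Si 1577, Na 4562.
Hence IE_2: Si < S < Na.

Si < S < Na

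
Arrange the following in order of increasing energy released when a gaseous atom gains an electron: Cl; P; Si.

P < Si < Cl

Si is in period 3, group 14; P is in period 3, group 15; Cl is in period 3, group 17.
Atoms with high Z_eff and room in the valence shell (especially the halogens) have the most exothermic electron affinities.
All lie in period 3; the across-period trend (electron affinity increases left to right) applies, with the exception below.
Note the exception: Si has a higher electron affinity than P, contrary to the simple trend — adding an electron to P's half-filled 3p³ is unfavourable, so Si (3p²) has the more exothermic EA.
Approximate values (kJ/mol): Si 134, P 72, Cl 349.
So from lowest to highest: P < Si < Cl.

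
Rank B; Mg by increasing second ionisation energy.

Mg, B

Consider each +1 ion: B⁺ still has 2 valence electrons; Mg⁺ still has 1 valence electron.
All are still removing valence electrons, so compare the +1 ions as you would atoms: IE_2 generally rises across a period (higher Z_eff) and falls down a group (larger shell), subject to the usual subshell exceptions.
Valence configurations: B⁺ [He]2s², Mg⁺ [Ne]3s¹.
The numbers (kJ/mol): B 2427, Mg 1451.
Hence IE_2: Mg < B.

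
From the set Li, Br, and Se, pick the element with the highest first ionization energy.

Li is in period 2, group 1; Se is in period 4, group 16; Br is in period 4, group 17.
Across a period the outer electron is held more tightly (higher IE₁); down a group it sits in a higher shell, more shielded, and comes off more easily.
Neither a single period nor a single group — weigh both effects.
Se > Li: the two effects oppose for this pair; the across-period effect wins (941 vs 520 kJ/mol).
Br > Se: both are in period 4; the period trend gives Br the larger value.
For reference (kJ/mol): Li 520, Se 941, Br 1140.
The highest first ionization energy among these belongs to Br.

Br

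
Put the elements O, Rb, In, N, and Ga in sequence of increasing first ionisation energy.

First ionization energy rises across a period (greater Z_eff holds electrons more tightly) and falls down a group (valence electrons are farther from the nucleus).
These span different periods and groups, so the two trends combine.
In > Rb: In lies to the right of Rb in period 5, so the across-period effect alone puts In higher.
Ga > In: they share group 13; the group trend gives Ga the larger value.
O > Ga: both effects reinforce here, so O is clearly the higher of the two.
N > O: this pair runs against the simple trend — see the exception note.
Note the exception: N has a higher first ionization energy than O, contrary to the simple trend — pairing an electron in O's 2p⁴ costs repulsion energy, so O ionizes more easily than half-filled N (2p³).
Approximate values (kJ/mol): N 1402, O 1314, Ga 579, Rb 403, In 558.
So from lowest to highest: Rb < In < Ga < O < N.

Rb < In < Ga < O < N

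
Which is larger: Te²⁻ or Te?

Te²⁻

Forming Te²⁻ adds 2 electrons to Te. More electron–electron repulsion in the same shell, with unchanged nuclear charge, lets the cloud expand.
An anion is larger than its parent atom: Te²⁻ > Te.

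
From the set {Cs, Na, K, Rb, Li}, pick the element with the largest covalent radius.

Cs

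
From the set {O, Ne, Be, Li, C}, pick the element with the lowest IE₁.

Li

First ionization energy rises across a period (greater Z_eff holds electrons more tightly) and falls down a group (valence electrons are farther from the nucleus).
All lie in period 2, so first ionization energy increases left to right.
The lowest IE₁ among these belongs to Li.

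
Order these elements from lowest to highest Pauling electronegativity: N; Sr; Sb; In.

Sr, In, Sb, N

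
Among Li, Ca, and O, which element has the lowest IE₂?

Ca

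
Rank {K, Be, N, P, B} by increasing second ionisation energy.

Be < P < B < N < K

IE_2 is the cost of taking one more electron from the +1 cation: K⁺ is the bare [Ar] core; Be⁺ still has 1 valence electron; N⁺ still has 4 valence electrons; P⁺ still has 4 valence electrons; B⁺ still has 2 valence electrons.
Pulling an electron out of a noble-gas core costs far more than removing a remaining valence electron, so K sits at the high end of IE_2.
Valence configurations: Be⁺ [He]2s¹, N⁺ [He]2s²2p², P⁺ [Ne]3s²3p², B⁺ [He]2s².
The numbers (kJ/mol): K 3052, Be 1757, N 2856, P 1907, B 2427.
So the second ionization energies run Be < P < B < N < K.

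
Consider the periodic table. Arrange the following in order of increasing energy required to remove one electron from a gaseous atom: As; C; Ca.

Ca < As < C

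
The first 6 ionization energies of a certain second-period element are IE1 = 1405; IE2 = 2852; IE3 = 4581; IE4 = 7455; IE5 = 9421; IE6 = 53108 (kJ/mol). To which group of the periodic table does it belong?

Group 15

Look for the largest jump between consecutive ionization energies: IE6/IE5 ≈ 5.6, far larger than any earlier ratio.
That jump marks the point where a core electron is being removed. So the atom has 5 valence electrons.
A main-group element with 5 valence electrons is in group 15.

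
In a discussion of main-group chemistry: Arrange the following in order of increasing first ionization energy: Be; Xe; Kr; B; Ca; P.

Be is in period 2, group 2; B is in period 2, group 13; P is in period 3, group 15; Ca is in period 4, group 2; Kr is in period 4, group 18; Xe is in period 5, group 18.
IE₁ increases left→right with effective nuclear charge and decreases top→bottom as the valence shell moves farther out.
These span different periods and groups, so the two trends combine.
B > Ca: relative to Ca, both the across-period and down-group shifts push B's first ionization energy up.
Be > B: this pair runs against the simple trend — see the exception note.
P > Be: the two effects oppose for this pair; the across-period effect wins (1012 vs 900 kJ/mol).
Xe > P: the two effects oppose for this pair; the across-period effect wins (1170 vs 1012 kJ/mol).
Kr > Xe: they share group 18; the group trend gives Kr the larger value.
Note the exception: Be has a higher first ionization energy than B, contrary to the simple trend — removing B's lone 2p electron is easier than breaking Be's filled 2s².
For reference (kJ/mol): Be 900, B 801, P 1012, Ca 590, Kr 1351, Xe 1170.
So from lowest to highest: Ca < B < Be < P < Xe < Kr.

Ca < B < Be < P < Xe < Kr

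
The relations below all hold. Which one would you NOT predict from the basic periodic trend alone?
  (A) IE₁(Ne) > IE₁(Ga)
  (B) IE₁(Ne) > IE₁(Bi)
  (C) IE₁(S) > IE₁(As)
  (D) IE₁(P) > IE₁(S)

(D)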